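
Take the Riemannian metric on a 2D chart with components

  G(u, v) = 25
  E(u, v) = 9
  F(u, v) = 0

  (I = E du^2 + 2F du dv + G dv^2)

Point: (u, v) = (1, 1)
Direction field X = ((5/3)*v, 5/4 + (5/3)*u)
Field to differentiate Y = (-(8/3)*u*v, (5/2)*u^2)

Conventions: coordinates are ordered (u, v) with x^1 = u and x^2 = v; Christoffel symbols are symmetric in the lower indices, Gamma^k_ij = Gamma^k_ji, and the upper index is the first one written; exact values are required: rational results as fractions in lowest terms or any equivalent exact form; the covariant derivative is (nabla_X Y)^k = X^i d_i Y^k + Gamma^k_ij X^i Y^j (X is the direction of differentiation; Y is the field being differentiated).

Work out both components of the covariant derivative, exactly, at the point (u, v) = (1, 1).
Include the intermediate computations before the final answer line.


E = 9, F = 0, G = 25 at the point
E_u = 0, E_v = 0, F_u = 0, F_v = 0, G_u = 0, G_v = 0
EG - F^2 = 225;  g^inv = (1/225) * [[25, 0], [0, 9]]
first-kind symbols [ij,l] = (1/2)(d_i g_jl + d_j g_il - d_l g_ij): [uu,u] = E_u/2 = 0, [uu,v] = F_u - E_v/2 = 0, [uv,u] = E_v/2 = 0, [uv,v] = G_u/2 = 0, [vv,u] = F_v - G_u/2 = 0, [vv,v] = G_v/2 = 0
Gamma^u_ij = (G*[ij,u] - F*[ij,v])/(EG - F^2), Gamma^v_ij = (E*[ij,v] - F*[ij,u])/(EG - F^2)
Gamma_uuu = 0, Gamma_uuv = 0, Gamma_uvv = 0, Gamma_vuu = 0, Gamma_vuv = 0, Gamma_vvv = 0
X = (5/3, 35/12), Y = (-8/3, 5/2) at the point

Answer: (nabla_X Y)^u = -110/9, (nabla_X Y)^v = 25/3


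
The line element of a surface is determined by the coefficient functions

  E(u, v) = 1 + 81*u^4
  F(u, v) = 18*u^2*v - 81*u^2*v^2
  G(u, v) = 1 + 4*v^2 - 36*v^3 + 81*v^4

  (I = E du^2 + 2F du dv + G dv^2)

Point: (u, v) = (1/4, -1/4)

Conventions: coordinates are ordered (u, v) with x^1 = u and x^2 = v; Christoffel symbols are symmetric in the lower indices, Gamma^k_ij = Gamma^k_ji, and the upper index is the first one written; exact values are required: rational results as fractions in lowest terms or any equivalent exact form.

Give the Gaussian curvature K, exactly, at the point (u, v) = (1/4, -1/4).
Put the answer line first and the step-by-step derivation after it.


Answer: K = 479232/97969

E = 337/256, F = -153/256, G = 545/256, EG - F^2 = 313/128 at the point
E_u = 81/16, E_v = 0, F_u = -153/32, F_v = 117/32, G_u = 0, G_v = -221/16
E_vv = 0, F_uv = 117/4, G_uu = 0
By Brioschi, K is (det M1 - det M2) divided by (EG - F^2) squared.
M1 = [[-E_vv/2 + F_uv - G_uu/2, E_u/2, F_u - E_v/2], [F_v - G_u/2, E, F], [G_v/2, F, G]] = [[117/4, 81/32, -153/32], [117/32, 337/256, -153/256], [-221/32, -153/256, 545/256]]; det M1 = 117/4
M2 = [[0, E_v/2, G_u/2], [E_v/2, E, F], [G_u/2, F, G]] = [[0, 0, 0], [0, 337/256, -153/256], [0, -153/256, 545/256]]; det M2 = 0
det M1 - det M2 = 117/4; K = 117/4 / (313/128)^2 = 479232/97969


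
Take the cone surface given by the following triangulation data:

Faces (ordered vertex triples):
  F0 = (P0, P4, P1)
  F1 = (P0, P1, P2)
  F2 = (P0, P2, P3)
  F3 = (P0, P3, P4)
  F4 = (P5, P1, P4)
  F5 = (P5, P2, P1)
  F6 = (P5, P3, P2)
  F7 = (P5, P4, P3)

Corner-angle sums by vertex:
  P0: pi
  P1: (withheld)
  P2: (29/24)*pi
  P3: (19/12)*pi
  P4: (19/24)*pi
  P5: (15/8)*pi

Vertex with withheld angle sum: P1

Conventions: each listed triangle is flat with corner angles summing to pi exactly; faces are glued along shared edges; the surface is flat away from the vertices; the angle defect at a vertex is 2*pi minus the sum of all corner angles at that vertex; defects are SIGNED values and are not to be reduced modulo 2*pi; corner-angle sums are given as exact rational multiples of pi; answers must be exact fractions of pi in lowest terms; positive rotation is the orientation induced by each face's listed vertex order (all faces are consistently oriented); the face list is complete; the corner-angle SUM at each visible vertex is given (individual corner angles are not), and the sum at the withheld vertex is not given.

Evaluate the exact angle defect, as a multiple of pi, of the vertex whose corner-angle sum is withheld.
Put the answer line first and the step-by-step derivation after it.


Answer: defect(P1) = (11/24)*pi

V = 6, E = 12, F = 8; chi = V - E + F = 2
Gauss-Bonnet: total defect = 2*pi*chi = 4*pi; visible defects sum to (85/24)*pi


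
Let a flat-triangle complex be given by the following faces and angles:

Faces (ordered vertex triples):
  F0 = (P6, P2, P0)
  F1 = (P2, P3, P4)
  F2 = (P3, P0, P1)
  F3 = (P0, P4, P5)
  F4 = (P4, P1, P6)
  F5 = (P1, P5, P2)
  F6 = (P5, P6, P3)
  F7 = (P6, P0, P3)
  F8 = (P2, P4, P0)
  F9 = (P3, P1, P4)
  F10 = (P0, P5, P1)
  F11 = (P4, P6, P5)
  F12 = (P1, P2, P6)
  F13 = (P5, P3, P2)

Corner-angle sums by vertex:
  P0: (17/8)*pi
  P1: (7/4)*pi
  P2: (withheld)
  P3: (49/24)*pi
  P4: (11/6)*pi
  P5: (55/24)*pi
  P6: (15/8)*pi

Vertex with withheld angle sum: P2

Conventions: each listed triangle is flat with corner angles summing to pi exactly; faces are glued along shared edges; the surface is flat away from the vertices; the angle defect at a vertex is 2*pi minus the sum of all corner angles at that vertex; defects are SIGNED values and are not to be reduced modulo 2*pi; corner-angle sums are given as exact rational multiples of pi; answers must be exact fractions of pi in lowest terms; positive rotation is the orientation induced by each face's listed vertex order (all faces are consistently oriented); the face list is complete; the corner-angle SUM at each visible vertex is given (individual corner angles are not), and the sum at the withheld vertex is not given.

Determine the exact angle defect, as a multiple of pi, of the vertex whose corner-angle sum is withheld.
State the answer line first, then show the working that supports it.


Answer: defect(P2) = -pi/12

V = 7, E = 21, F = 14; chi = V - E + F = 0
Gauss-Bonnet: total defect = 2*pi*chi = 0; visible defects sum to pi/12


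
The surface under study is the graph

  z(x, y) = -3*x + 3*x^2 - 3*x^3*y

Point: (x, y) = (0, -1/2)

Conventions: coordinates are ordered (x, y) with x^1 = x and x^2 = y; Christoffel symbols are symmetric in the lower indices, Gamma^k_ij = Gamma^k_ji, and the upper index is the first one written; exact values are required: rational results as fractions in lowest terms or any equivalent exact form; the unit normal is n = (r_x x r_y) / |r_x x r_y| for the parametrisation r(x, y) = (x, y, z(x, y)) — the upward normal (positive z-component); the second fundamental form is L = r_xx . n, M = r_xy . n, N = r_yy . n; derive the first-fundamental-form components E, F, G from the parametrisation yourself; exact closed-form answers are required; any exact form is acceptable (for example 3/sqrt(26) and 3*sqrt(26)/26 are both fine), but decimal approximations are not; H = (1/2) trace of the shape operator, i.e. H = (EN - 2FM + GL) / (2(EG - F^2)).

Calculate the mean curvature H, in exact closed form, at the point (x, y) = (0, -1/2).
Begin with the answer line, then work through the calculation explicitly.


Answer: H = 3*sqrt(10)/100

z_x = -3, z_y = 0, z_xx = 6, z_xy = 0, z_yy = 0
E = 10, F = 0, G = 1; answer radicand W^2 = 10
unnormalised second-form numerators: l = 6, m = 0, n = 0; L = l/sqrt(10), and similarly M = m/sqrt(W^2), N = n/sqrt(W^2)
H = (E*n - 2*F*m + G*l) / (2*(EG - F^2)*sqrt(W^2)); E*n - 2*F*m + G*l = 6, EG - F^2 = 10, so H = (3/10)/sqrt(10)


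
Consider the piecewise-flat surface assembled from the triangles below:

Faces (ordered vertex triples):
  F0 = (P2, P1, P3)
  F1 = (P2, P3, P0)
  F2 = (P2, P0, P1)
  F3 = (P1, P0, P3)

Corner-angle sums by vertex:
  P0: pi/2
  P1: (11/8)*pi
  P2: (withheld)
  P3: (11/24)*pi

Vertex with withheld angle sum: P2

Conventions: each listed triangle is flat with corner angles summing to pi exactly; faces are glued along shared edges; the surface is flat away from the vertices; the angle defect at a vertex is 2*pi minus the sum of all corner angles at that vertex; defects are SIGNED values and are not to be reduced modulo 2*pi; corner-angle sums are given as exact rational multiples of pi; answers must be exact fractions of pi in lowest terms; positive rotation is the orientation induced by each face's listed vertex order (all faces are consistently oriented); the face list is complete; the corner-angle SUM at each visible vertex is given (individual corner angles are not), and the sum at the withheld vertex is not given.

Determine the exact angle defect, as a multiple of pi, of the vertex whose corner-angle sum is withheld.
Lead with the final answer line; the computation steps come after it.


Answer: defect(P2) = pi/3

V = 4, E = 6, F = 4; chi = V - E + F = 2
Gauss-Bonnet: total defect = 2*pi*chi = 4*pi; visible defects sum to (11/3)*pi


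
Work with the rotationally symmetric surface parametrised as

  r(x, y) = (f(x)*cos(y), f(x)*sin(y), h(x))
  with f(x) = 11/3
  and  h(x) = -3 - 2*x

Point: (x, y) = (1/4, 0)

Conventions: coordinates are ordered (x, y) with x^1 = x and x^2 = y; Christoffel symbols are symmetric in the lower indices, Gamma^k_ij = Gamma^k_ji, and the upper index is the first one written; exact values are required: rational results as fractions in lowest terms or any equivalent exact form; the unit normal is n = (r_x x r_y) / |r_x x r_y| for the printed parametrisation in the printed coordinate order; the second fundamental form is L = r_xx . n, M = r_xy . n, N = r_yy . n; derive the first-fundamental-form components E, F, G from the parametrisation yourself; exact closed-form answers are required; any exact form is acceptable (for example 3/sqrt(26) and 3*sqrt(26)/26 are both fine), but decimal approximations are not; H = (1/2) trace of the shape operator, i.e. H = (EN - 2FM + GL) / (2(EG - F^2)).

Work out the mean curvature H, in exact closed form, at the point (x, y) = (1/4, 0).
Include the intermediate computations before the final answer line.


f = 11/3, f' = 0, f'' = 0, h' = -2, h'' = 0
E = 4, F = 0, G = 121/9; answer radicand W^2 = 4
unnormalised second-form numerators: l = 0, m = 0, n = -22/3; L = l/sqrt(4), and similarly M = m/sqrt(W^2), N = n/sqrt(W^2)
H = (E*n - 2*F*m + G*l) / (2*(EG - F^2)*sqrt(W^2)); E*n - 2*F*m + G*l = -88/3, EG - F^2 = 484/9, so H = (-3/11)/sqrt(4)

Answer: H = -3/22


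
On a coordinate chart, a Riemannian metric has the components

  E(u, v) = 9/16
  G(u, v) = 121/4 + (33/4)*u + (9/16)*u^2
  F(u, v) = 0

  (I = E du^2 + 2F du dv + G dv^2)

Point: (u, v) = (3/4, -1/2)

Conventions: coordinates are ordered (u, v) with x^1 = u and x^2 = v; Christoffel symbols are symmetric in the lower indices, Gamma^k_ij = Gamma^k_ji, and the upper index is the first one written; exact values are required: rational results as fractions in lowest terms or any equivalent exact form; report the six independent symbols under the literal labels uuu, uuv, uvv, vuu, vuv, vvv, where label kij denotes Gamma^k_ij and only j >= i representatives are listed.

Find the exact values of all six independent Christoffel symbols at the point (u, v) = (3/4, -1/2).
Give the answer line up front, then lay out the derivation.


Answer: Gamma_uuu = 0, Gamma_uuv = 0, Gamma_uvv = -97/12, Gamma_vuu = 0, Gamma_vuv = 12/97, Gamma_vvv = 0

E = 9/16, F = 0, G = 9409/256 at the point
E_u = 0, E_v = 0, F_u = 0, F_v = 0, G_u = 291/32, G_v = 0
EG - F^2 = 84681/4096;  g^inv = (4096/84681) * [[9409/256, 0], [0, 9/16]]
first-kind symbols [ij,l] = (1/2)(d_i g_jl + d_j g_il - d_l g_ij): [uu,u] = E_u/2 = 0, [uu,v] = F_u - E_v/2 = 0, [uv,u] = E_v/2 = 0, [uv,v] = G_u/2 = 291/64, [vv,u] = F_v - G_u/2 = -291/64, [vv,v] = G_v/2 = 0
Gamma^u_ij = (G*[ij,u] - F*[ij,v])/(EG - F^2), Gamma^v_ij = (E*[ij,v] - F*[ij,u])/(EG - F^2)


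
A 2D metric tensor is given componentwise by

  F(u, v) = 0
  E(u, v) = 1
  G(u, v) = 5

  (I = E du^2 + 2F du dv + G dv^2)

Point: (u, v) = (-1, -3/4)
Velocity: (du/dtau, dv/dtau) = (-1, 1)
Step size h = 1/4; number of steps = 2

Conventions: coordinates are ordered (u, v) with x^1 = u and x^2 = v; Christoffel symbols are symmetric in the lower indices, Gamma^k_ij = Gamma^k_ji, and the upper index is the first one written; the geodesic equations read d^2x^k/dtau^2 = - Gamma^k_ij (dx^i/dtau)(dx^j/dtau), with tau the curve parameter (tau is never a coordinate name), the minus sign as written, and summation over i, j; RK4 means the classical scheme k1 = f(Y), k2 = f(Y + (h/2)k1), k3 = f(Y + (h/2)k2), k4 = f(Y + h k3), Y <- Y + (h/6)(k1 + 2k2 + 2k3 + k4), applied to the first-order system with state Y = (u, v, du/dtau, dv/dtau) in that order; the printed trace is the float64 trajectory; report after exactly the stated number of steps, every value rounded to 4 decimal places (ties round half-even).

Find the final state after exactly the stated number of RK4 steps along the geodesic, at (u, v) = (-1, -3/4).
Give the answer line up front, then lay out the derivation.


Answer: u = -1.5000, v = -0.2500, du/dtau = -1.0000, dv/dtau = 1.0000

f(Y) = (du/dtau, dv/dtau, -Gamma^u_ij Y'^i Y'^j, -Gamma^v_ij Y'^i Y'^j) with the Gammas evaluated at the stage position; h = 0.250000; intermediate values shown to 6 dp
step 0: u = -1.0000, v = -0.7500, du/dtau = -1.0000, dv/dtau = 1.0000
step 1:
  k1: at (u, v) = (-1.000000, -0.750000), (du/dtau, dv/dtau) = (-1.000000, 1.000000); Gamma_uuu = 0.000000, Gamma_uuv = 0.000000, Gamma_uvv = 0.000000, Gamma_vuu = 0.000000, Gamma_vuv = 0.000000, Gamma_vvv = 0.000000; k1 = (-1.000000, 1.000000, 0.000000, 0.000000)
  k2: at (u, v) = (-1.125000, -0.625000), (du/dtau, dv/dtau) = (-1.000000, 1.000000); Gamma_uuu = 0.000000, Gamma_uuv = 0.000000, Gamma_uvv = 0.000000, Gamma_vuu = 0.000000, Gamma_vuv = 0.000000, Gamma_vvv = 0.000000; k2 = (-1.000000, 1.000000, 0.000000, 0.000000)
  k3: at (u, v) = (-1.125000, -0.625000), (du/dtau, dv/dtau) = (-1.000000, 1.000000); Gamma_uuu = 0.000000, Gamma_uuv = 0.000000, Gamma_uvv = 0.000000, Gamma_vuu = 0.000000, Gamma_vuv = 0.000000, Gamma_vvv = 0.000000; k3 = (-1.000000, 1.000000, 0.000000, 0.000000)
  k4: at (u, v) = (-1.250000, -0.500000), (du/dtau, dv/dtau) = (-1.000000, 1.000000); Gamma_uuu = 0.000000, Gamma_uuv = 0.000000, Gamma_uvv = 0.000000, Gamma_vuu = 0.000000, Gamma_vuv = 0.000000, Gamma_vvv = 0.000000; k4 = (-1.000000, 1.000000, 0.000000, 0.000000)
  Y <- Y + (h/6)(k1 + 2k2 + 2k3 + k4): u = -1.2500, v = -0.5000, du/dtau = -1.0000, dv/dtau = 1.0000
step 2:
  k1: at (u, v) = (-1.250000, -0.500000), (du/dtau, dv/dtau) = (-1.000000, 1.000000); Gamma_uuu = 0.000000, Gamma_uuv = 0.000000, Gamma_uvv = 0.000000, Gamma_vuu = 0.000000, Gamma_vuv = 0.000000, Gamma_vvv = 0.000000; k1 = (-1.000000, 1.000000, 0.000000, 0.000000)
  k2: at (u, v) = (-1.375000, -0.375000), (du/dtau, dv/dtau) = (-1.000000, 1.000000); Gamma_uuu = 0.000000, Gamma_uuv = 0.000000, Gamma_uvv = 0.000000, Gamma_vuu = 0.000000, Gamma_vuv = 0.000000, Gamma_vvv = 0.000000; k2 = (-1.000000, 1.000000, 0.000000, 0.000000)
  k3: at (u, v) = (-1.375000, -0.375000), (du/dtau, dv/dtau) = (-1.000000, 1.000000); Gamma_uuu = 0.000000, Gamma_uuv = 0.000000, Gamma_uvv = 0.000000, Gamma_vuu = 0.000000, Gamma_vuv = 0.000000, Gamma_vvv = 0.000000; k3 = (-1.000000, 1.000000, 0.000000, 0.000000)
  k4: at (u, v) = (-1.500000, -0.250000), (du/dtau, dv/dtau) = (-1.000000, 1.000000); Gamma_uuu = 0.000000, Gamma_uuv = 0.000000, Gamma_uvv = 0.000000, Gamma_vuu = 0.000000, Gamma_vuv = 0.000000, Gamma_vvv = 0.000000; k4 = (-1.000000, 1.000000, 0.000000, 0.000000)
  Y <- Y + (h/6)(k1 + 2k2 + 2k3 + k4): u = -1.5000, v = -0.2500, du/dtau = -1.0000, dv/dtau = 1.0000


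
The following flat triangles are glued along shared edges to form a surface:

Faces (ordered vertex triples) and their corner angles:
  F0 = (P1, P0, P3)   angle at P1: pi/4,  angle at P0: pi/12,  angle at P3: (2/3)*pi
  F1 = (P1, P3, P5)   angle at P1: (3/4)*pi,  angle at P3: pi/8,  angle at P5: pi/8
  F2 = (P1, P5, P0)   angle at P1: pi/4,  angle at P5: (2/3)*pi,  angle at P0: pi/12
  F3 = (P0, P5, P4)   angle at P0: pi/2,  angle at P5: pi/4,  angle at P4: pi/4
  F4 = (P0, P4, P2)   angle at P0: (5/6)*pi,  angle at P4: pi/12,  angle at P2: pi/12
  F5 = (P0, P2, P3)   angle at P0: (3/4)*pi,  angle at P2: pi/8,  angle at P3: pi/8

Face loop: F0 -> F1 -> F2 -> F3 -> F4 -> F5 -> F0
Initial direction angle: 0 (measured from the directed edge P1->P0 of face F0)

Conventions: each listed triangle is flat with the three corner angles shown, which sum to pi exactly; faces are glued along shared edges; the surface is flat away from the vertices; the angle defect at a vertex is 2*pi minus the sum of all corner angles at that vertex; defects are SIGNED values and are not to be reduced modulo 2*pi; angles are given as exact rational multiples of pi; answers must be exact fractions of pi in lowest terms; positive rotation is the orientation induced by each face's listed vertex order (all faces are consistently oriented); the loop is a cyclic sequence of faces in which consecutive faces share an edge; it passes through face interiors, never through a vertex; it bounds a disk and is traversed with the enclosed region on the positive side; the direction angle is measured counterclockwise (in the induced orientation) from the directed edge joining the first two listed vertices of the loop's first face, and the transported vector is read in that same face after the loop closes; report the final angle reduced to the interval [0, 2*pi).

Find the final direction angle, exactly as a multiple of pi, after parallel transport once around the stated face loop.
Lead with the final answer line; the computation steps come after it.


Answer: final direction angle = pi/2

enclosed vertex P0: corner angles sum to (9/4)*pi, defect = 2*pi - (9/4)*pi = -pi/4
enclosed vertex P1: corner angles sum to (5/4)*pi, defect = 2*pi - (5/4)*pi = (3/4)*pi
holonomy = initial angle + sum of enclosed defects (mod 2*pi), positive in the induced orientation
final angle = 0 + pi/2 = pi/2 (mod 2*pi)


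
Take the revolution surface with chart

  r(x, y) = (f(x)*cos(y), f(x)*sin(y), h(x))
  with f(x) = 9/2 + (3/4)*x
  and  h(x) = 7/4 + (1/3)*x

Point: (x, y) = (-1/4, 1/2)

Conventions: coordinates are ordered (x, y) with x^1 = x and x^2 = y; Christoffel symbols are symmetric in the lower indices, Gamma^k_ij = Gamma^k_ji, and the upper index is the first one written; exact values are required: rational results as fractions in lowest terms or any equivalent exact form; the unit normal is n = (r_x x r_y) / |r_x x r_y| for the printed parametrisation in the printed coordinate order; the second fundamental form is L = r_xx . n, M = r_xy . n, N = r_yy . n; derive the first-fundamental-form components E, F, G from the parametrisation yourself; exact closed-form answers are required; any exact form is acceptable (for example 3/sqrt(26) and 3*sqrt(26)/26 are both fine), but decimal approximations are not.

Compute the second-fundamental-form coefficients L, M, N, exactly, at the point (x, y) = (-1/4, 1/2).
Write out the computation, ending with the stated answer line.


f = 69/16, f' = 3/4, f'' = 0, h' = 1/3, h'' = 0
E = 97/144, F = 0, G = 4761/256; answer radicand W^2 = 97/144
unnormalised second-form numerators: l = 0, m = 0, n = 23/16; L = l/sqrt(97/144), and similarly M = m/sqrt(W^2), N = n/sqrt(W^2)

Answer: L = 0, M = 0, N = 69*sqrt(97)/388


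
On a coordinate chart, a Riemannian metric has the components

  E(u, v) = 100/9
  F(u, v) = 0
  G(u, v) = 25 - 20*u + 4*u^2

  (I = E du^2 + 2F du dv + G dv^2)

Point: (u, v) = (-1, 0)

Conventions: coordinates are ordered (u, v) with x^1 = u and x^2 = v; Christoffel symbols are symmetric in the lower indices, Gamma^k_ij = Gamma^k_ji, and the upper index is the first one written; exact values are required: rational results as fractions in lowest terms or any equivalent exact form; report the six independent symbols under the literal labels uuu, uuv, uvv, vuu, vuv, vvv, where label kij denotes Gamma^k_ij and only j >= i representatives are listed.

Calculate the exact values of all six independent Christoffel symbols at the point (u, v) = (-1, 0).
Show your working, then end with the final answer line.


E = 100/9, F = 0, G = 49 at the point
E_u = 0, E_v = 0, F_u = 0, F_v = 0, G_u = -28, G_v = 0
EG - F^2 = 4900/9;  g^inv = (9/4900) * [[49, 0], [0, 100/9]]
first-kind symbols [ij,l] = (1/2)(d_i g_jl + d_j g_il - d_l g_ij): [uu,u] = E_u/2 = 0, [uu,v] = F_u - E_v/2 = 0, [uv,u] = E_v/2 = 0, [uv,v] = G_u/2 = -14, [vv,u] = F_v - G_u/2 = 14, [vv,v] = G_v/2 = 0
Gamma^u_ij = (G*[ij,u] - F*[ij,v])/(EG - F^2), Gamma^v_ij = (E*[ij,v] - F*[ij,u])/(EG - F^2)

Answer: Gamma_uuu = 0, Gamma_uuv = 0, Gamma_uvv = 63/50, Gamma_vuu = 0, Gamma_vuv = -2/7, Gamma_vvv = 0


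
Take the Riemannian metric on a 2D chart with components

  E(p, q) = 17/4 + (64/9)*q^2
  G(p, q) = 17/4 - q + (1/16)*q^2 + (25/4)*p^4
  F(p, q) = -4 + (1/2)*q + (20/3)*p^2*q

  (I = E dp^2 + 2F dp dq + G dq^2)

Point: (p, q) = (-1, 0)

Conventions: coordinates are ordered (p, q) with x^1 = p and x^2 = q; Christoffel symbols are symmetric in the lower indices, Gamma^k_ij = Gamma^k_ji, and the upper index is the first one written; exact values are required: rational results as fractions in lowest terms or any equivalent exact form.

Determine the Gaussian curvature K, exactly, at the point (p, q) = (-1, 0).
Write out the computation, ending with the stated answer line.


E = 17/4, F = -4, G = 21/2, EG - F^2 = 229/8 at the point
E_p = 0, E_q = 0, F_p = 0, F_q = 43/6, G_p = -25, G_q = -1
E_qq = 128/9, F_pq = -40/3, G_pp = 75
Evaluate Brioschi's two determinant matrices M1, M2 and divide by (EG - F^2)^2.
M1 = [[-E_qq/2 + F_pq - G_pp/2, E_p/2, F_p - E_q/2], [F_q - G_p/2, E, F], [G_q/2, F, G]] = [[-1043/18, 0, 0], [59/3, 17/4, -4], [-1/2, -4, 21/2]]; det M1 = -238847/144
M2 = [[0, E_q/2, G_p/2], [E_q/2, E, F], [G_p/2, F, G]] = [[0, 0, -25/2], [0, 17/4, -4], [-25/2, -4, 21/2]]; det M2 = -10625/16
det M1 - det M2 = -71611/72; K = -71611/72 / (229/8)^2 = -572888/471969

Answer: K = -572888/471969


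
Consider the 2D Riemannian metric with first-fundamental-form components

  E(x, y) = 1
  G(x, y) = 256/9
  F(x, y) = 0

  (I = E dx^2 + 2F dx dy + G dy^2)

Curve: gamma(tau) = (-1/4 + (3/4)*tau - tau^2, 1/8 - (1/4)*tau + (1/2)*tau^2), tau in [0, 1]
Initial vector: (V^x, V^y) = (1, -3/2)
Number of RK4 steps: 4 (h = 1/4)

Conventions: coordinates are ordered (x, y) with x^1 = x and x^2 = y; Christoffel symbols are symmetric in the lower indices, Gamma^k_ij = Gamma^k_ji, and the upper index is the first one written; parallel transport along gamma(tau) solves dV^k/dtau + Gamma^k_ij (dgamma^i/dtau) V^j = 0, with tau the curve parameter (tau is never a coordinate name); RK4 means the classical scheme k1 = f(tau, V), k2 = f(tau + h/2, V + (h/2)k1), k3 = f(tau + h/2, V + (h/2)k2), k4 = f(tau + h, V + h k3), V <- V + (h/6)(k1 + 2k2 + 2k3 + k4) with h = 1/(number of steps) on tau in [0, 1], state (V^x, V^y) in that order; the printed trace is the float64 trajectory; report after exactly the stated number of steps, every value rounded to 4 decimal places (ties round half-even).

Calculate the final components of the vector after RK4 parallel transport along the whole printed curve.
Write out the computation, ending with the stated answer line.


gamma'(tau) = (3/4 - 2*tau, -1/4 + tau); f(tau, V)^k = -Gamma^k_ij(gamma(tau)) gamma'^i(tau) V^j; h = 1/4; intermediate values shown to 6 dp
curve data and Christoffel symbols at the stage parameters:
  tau = 0.000000: gamma = (-0.250000, 0.125000), gamma' = (0.750000, -0.250000); Gamma_xxx = 0.000000, Gamma_xxy = 0.000000, Gamma_xyy = 0.000000, Gamma_yxx = 0.000000, Gamma_yxy = 0.000000, Gamma_yyy = 0.000000
  tau = 0.125000: gamma = (-0.171875, 0.101562), gamma' = (0.500000, -0.125000); Gamma_xxx = 0.000000, Gamma_xxy = 0.000000, Gamma_xyy = 0.000000, Gamma_yxx = 0.000000, Gamma_yxy = 0.000000, Gamma_yyy = 0.000000
  tau = 0.250000: gamma = (-0.125000, 0.093750), gamma' = (0.250000, 0.000000); Gamma_xxx = 0.000000, Gamma_xxy = 0.000000, Gamma_xyy = 0.000000, Gamma_yxx = 0.000000, Gamma_yxy = 0.000000, Gamma_yyy = 0.000000
  tau = 0.375000: gamma = (-0.109375, 0.101562), gamma' = (0.000000, 0.125000); Gamma_xxx = 0.000000, Gamma_xxy = 0.000000, Gamma_xyy = 0.000000, Gamma_yxx = 0.000000, Gamma_yxy = 0.000000, Gamma_yyy = 0.000000
  tau = 0.500000: gamma = (-0.125000, 0.125000), gamma' = (-0.250000, 0.250000); Gamma_xxx = 0.000000, Gamma_xxy = 0.000000, Gamma_xyy = 0.000000, Gamma_yxx = 0.000000, Gamma_yxy = 0.000000, Gamma_yyy = 0.000000
  tau = 0.625000: gamma = (-0.171875, 0.164062), gamma' = (-0.500000, 0.375000); Gamma_xxx = 0.000000, Gamma_xxy = 0.000000, Gamma_xyy = 0.000000, Gamma_yxx = 0.000000, Gamma_yxy = 0.000000, Gamma_yyy = 0.000000
  tau = 0.750000: gamma = (-0.250000, 0.218750), gamma' = (-0.750000, 0.500000); Gamma_xxx = 0.000000, Gamma_xxy = 0.000000, Gamma_xyy = 0.000000, Gamma_yxx = 0.000000, Gamma_yxy = 0.000000, Gamma_yyy = 0.000000
  tau = 0.875000: gamma = (-0.359375, 0.289062), gamma' = (-1.000000, 0.625000); Gamma_xxx = 0.000000, Gamma_xxy = 0.000000, Gamma_xyy = 0.000000, Gamma_yxx = 0.000000, Gamma_yxy = 0.000000, Gamma_yyy = 0.000000
  tau = 1.000000: gamma = (-0.500000, 0.375000), gamma' = (-1.250000, 0.750000); Gamma_xxx = 0.000000, Gamma_xxy = 0.000000, Gamma_xyy = 0.000000, Gamma_yxx = 0.000000, Gamma_yxy = 0.000000, Gamma_yyy = 0.000000
step 0: V^x = 1.0000, V^y = -1.5000
step 1: k1 = (0.000000, 0.000000), k2 = (0.000000, 0.000000), k3 = (0.000000, 0.000000), k4 = (0.000000, 0.000000); V <- V + (h/6)(k1 + 2k2 + 2k3 + k4): V^x = 1.0000, V^y = -1.5000
step 2: k1 = (0.000000, 0.000000), k2 = (0.000000, 0.000000), k3 = (0.000000, 0.000000), k4 = (0.000000, 0.000000); V <- V + (h/6)(k1 + 2k2 + 2k3 + k4): V^x = 1.0000, V^y = -1.5000
step 3: k1 = (0.000000, 0.000000), k2 = (0.000000, 0.000000), k3 = (0.000000, 0.000000), k4 = (0.000000, 0.000000); V <- V + (h/6)(k1 + 2k2 + 2k3 + k4): V^x = 1.0000, V^y = -1.5000
step 4: k1 = (0.000000, 0.000000), k2 = (0.000000, 0.000000), k3 = (0.000000, 0.000000), k4 = (0.000000, 0.000000); V <- V + (h/6)(k1 + 2k2 + 2k3 + k4): V^x = 1.0000, V^y = -1.5000

Answer: V^x = 1.0000, V^y = -1.5000


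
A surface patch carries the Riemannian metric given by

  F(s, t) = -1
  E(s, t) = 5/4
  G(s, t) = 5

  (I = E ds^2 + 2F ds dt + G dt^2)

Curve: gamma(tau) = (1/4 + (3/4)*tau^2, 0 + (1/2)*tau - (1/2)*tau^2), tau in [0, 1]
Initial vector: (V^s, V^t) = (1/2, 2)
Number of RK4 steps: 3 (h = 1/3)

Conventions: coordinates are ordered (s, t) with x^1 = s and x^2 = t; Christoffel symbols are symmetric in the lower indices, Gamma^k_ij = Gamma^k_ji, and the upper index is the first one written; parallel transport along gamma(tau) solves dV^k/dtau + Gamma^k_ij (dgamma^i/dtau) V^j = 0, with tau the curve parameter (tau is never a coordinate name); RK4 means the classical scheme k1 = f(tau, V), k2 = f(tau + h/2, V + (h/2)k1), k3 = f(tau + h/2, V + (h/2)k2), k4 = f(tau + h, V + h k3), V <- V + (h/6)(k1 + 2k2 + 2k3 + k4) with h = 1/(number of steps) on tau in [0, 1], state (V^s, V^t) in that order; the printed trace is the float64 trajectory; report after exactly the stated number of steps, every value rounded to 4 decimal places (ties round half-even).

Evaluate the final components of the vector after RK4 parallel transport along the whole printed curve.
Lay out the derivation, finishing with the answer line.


gamma'(tau) = ((3/2)*tau, 1/2 - tau); f(tau, V)^k = -Gamma^k_ij(gamma(tau)) gamma'^i(tau) V^j; h = 1/3; intermediate values shown to 6 dp
curve data and Christoffel symbols at the stage parameters:
  tau = 0.000000: gamma = (0.250000, 0.000000), gamma' = (0.000000, 0.500000); Gamma_sss = 0.000000, Gamma_sst = 0.000000, Gamma_stt = 0.000000, Gamma_tss = 0.000000, Gamma_tst = 0.000000, Gamma_ttt = 0.000000
  tau = 0.166667: gamma = (0.270833, 0.069444), gamma' = (0.250000, 0.333333); Gamma_sss = 0.000000, Gamma_sst = 0.000000, Gamma_stt = 0.000000, Gamma_tss = 0.000000, Gamma_tst = 0.000000, Gamma_ttt = 0.000000
  tau = 0.333333: gamma = (0.333333, 0.111111), gamma' = (0.500000, 0.166667); Gamma_sss = 0.000000, Gamma_sst = 0.000000, Gamma_stt = 0.000000, Gamma_tss = 0.000000, Gamma_tst = 0.000000, Gamma_ttt = 0.000000
  tau = 0.500000: gamma = (0.437500, 0.125000), gamma' = (0.750000, 0.000000); Gamma_sss = 0.000000, Gamma_sst = 0.000000, Gamma_stt = 0.000000, Gamma_tss = 0.000000, Gamma_tst = 0.000000, Gamma_ttt = 0.000000
  tau = 0.666667: gamma = (0.583333, 0.111111), gamma' = (1.000000, -0.166667); Gamma_sss = 0.000000, Gamma_sst = 0.000000, Gamma_stt = 0.000000, Gamma_tss = 0.000000, Gamma_tst = 0.000000, Gamma_ttt = 0.000000
  tau = 0.833333: gamma = (0.770833, 0.069444), gamma' = (1.250000, -0.333333); Gamma_sss = 0.000000, Gamma_sst = 0.000000, Gamma_stt = 0.000000, Gamma_tss = 0.000000, Gamma_tst = 0.000000, Gamma_ttt = 0.000000
  tau = 1.000000: gamma = (1.000000, 0.000000), gamma' = (1.500000, -0.500000); Gamma_sss = 0.000000, Gamma_sst = 0.000000, Gamma_stt = 0.000000, Gamma_tss = 0.000000, Gamma_tst = 0.000000, Gamma_ttt = 0.000000
step 0: V^s = 0.5000, V^t = 2.0000
step 1: k1 = (0.000000, 0.000000), k2 = (0.000000, 0.000000), k3 = (0.000000, 0.000000), k4 = (0.000000, 0.000000); V <- V + (h/6)(k1 + 2k2 + 2k3 + k4): V^s = 0.5000, V^t = 2.0000
step 2: k1 = (0.000000, 0.000000), k2 = (0.000000, 0.000000), k3 = (0.000000, 0.000000), k4 = (0.000000, 0.000000); V <- V + (h/6)(k1 + 2k2 + 2k3 + k4): V^s = 0.5000, V^t = 2.0000
step 3: k1 = (0.000000, 0.000000), k2 = (0.000000, 0.000000), k3 = (0.000000, 0.000000), k4 = (0.000000, 0.000000); V <- V + (h/6)(k1 + 2k2 + 2k3 + k4): V^s = 0.5000, V^t = 2.0000

Answer: V^s = 0.5000, V^t = 2.0000


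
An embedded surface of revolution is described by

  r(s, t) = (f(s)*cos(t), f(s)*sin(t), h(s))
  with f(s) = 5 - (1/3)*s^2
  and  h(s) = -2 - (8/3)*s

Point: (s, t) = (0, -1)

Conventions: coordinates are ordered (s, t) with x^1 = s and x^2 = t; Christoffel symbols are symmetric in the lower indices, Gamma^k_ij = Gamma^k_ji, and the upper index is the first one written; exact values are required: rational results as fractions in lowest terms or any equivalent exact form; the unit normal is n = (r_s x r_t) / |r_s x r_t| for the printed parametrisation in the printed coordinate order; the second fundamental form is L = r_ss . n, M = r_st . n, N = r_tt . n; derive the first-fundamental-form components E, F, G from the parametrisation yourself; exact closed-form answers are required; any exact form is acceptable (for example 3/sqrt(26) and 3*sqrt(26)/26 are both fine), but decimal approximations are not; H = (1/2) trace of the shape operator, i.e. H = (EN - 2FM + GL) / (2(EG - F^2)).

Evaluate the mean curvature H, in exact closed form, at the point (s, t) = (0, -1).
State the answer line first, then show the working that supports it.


Answer: H = -47/320

f = 5, f' = 0, f'' = -2/3, h' = -8/3, h'' = 0
E = 64/9, F = 0, G = 25; answer radicand W^2 = 64/9
unnormalised second-form numerators: l = -16/9, m = 0, n = -40/3; L = l/sqrt(64/9), and similarly M = m/sqrt(W^2), N = n/sqrt(W^2)
H = (E*n - 2*F*m + G*l) / (2*(EG - F^2)*sqrt(W^2)); E*n - 2*F*m + G*l = -3760/27, EG - F^2 = 1600/9, so H = (-47/120)/sqrt(64/9)


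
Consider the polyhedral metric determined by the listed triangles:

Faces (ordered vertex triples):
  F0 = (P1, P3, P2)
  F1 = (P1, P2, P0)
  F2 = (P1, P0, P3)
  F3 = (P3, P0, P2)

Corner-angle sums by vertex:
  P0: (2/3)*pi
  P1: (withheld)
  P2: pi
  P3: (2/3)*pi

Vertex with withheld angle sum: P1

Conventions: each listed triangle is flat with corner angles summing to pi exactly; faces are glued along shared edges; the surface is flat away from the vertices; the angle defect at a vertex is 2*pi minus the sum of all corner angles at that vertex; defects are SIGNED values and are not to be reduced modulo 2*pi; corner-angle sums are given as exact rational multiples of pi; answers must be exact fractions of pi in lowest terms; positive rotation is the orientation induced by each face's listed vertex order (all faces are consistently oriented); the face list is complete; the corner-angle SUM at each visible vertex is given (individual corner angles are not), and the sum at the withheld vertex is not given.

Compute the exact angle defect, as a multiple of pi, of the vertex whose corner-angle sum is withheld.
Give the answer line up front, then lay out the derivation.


Answer: defect(P1) = pi/3

V = 4, E = 6, F = 4; chi = V - E + F = 2
Gauss-Bonnet: total defect = 2*pi*chi = 4*pi; visible defects sum to (11/3)*pi


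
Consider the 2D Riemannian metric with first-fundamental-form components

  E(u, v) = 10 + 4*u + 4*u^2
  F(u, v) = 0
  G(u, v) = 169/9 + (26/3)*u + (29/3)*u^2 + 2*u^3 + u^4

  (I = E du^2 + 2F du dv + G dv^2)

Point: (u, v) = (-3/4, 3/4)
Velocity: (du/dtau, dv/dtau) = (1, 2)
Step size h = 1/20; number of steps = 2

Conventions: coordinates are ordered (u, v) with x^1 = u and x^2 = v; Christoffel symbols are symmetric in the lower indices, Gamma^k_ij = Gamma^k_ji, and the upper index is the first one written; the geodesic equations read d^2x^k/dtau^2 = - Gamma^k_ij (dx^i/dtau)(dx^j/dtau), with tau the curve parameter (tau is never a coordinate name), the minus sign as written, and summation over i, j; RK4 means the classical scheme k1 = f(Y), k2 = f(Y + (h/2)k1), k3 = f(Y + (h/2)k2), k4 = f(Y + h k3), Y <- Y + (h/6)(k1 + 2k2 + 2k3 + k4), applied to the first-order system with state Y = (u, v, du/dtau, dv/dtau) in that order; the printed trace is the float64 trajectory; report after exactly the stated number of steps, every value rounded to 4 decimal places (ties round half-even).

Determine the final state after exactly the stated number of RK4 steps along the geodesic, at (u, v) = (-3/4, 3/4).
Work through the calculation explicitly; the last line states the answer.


f(Y) = (du/dtau, dv/dtau, -Gamma^u_ij Y'^i Y'^j, -Gamma^v_ij Y'^i Y'^j) with the Gammas evaluated at the stage position; h = 0.050000; intermediate values shown to 6 dp
step 0: u = -0.7500, v = 0.7500, du/dtau = 1.0000, dv/dtau = 2.0000
step 1:
  k1: at (u, v) = (-0.750000, 0.750000), (du/dtau, dv/dtau) = (1.000000, 2.000000); Gamma_uuu = -0.108108, Gamma_uuv = 0.000000, Gamma_uvv = 0.224099, Gamma_vuu = 0.000000, Gamma_vuv = -0.120603, Gamma_vvv = 0.000000; k1 = (1.000000, 2.000000, -0.788288, 0.482412)
  k2: at (u, v) = (-0.725000, 0.800000), (du/dtau, dv/dtau) = (0.980293, 2.012060); Gamma_uuu = -0.097800, Gamma_uuv = 0.000000, Gamma_uvv = 0.202150, Gamma_vuu = 0.000000, Gamma_vuv = -0.108855, Gamma_vvv = 0.000000; k2 = (0.980293, 2.012060, -0.724397, 0.429411)
  k3: at (u, v) = (-0.725493, 0.800302), (du/dtau, dv/dtau) = (0.981890, 2.010735); Gamma_uuu = -0.098004, Gamma_uuv = 0.000000, Gamma_uvv = 0.202584, Gamma_vuu = 0.000000, Gamma_vuv = -0.109087, Gamma_vvv = 0.000000; k3 = (0.981890, 2.010735, -0.724570, 0.430746)
  k4: at (u, v) = (-0.700905, 0.850537), (du/dtau, dv/dtau) = (0.963772, 2.021537); Gamma_uuu = -0.087718, Gamma_uuv = 0.000000, Gamma_uvv = 0.180861, Gamma_vuu = 0.000000, Gamma_vuv = -0.097440, Gamma_vvv = 0.000000; k4 = (0.963772, 2.021537, -0.657631, 0.379683)
  Y <- Y + (h/6)(k1 + 2k2 + 2k3 + k4): u = -0.7009, v = 0.8506, du/dtau = 0.9638, dv/dtau = 2.0215
step 2:
  k1: at (u, v) = (-0.700932, 0.850559), (du/dtau, dv/dtau) = (0.963801, 2.021520); Gamma_uuu = -0.087729, Gamma_uuv = 0.000000, Gamma_uvv = 0.180884, Gamma_vuu = 0.000000, Gamma_vuv = -0.097452, Gamma_vvv = 0.000000; k1 = (0.963801, 2.021520, -0.657699, 0.379741)
  k2: at (u, v) = (-0.676837, 0.901097), (du/dtau, dv/dtau) = (0.947359, 2.031014); Gamma_uuu = -0.077517, Gamma_uuv = 0.000000, Gamma_uvv = 0.159476, Gamma_vuu = 0.000000, Gamma_vuv = -0.085956, Gamma_vvv = 0.000000; k2 = (0.947359, 2.031014, -0.588270, 0.330775)
  k3: at (u, v) = (-0.677248, 0.901335), (du/dtau, dv/dtau) = (0.949094, 2.029789); Gamma_uuu = -0.077692, Gamma_uuv = 0.000000, Gamma_uvv = 0.159842, Gamma_vuu = 0.000000, Gamma_vuv = -0.086153, Gamma_vvv = 0.000000; k3 = (0.949094, 2.029789, -0.588572, 0.331939)
  k4: at (u, v) = (-0.653477, 0.952049), (du/dtau, dv/dtau) = (0.934373, 2.038117); Gamma_uuu = -0.067505, Gamma_uuv = 0.000000, Gamma_uvv = 0.138619, Gamma_vuu = 0.000000, Gamma_vuv = -0.074741, Gamma_vvv = 0.000000; k4 = (0.934373, 2.038117, -0.516876, 0.284669)
  Y <- Y + (h/6)(k1 + 2k2 + 2k3 + k4): u = -0.6535, v = 0.9521, du/dtau = 0.9344, dv/dtau = 2.0381

Answer: u = -0.6535, v = 0.9521, du/dtau = 0.9344, dv/dtau = 2.0381


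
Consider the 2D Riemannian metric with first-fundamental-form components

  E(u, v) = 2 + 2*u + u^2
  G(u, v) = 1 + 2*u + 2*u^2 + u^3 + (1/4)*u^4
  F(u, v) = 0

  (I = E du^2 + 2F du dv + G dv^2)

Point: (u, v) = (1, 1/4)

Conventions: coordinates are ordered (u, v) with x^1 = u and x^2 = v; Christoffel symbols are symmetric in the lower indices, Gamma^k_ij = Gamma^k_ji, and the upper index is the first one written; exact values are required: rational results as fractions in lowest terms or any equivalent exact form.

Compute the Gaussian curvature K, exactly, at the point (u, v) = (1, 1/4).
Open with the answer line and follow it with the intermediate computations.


Answer: K = -2/125

E = 5, F = 0, G = 25/4, EG - F^2 = 125/4 at the point
E_u = 4, E_v = 0, F_u = 0, F_v = 0, G_u = 10, G_v = 0
E_vv = 0, F_uv = 0, G_uu = 13
Evaluate Brioschi's two determinant matrices M1, M2 and divide by (EG - F^2)^2.
M1 = [[-E_vv/2 + F_uv - G_uu/2, E_u/2, F_u - E_v/2], [F_v - G_u/2, E, F], [G_v/2, F, G]] = [[-13/2, 2, 0], [-5, 5, 0], [0, 0, 25/4]]; det M1 = -1125/8
M2 = [[0, E_v/2, G_u/2], [E_v/2, E, F], [G_u/2, F, G]] = [[0, 0, 5], [0, 5, 0], [5, 0, 25/4]]; det M2 = -125
det M1 - det M2 = -125/8; K = -125/8 / (125/4)^2 = -2/125


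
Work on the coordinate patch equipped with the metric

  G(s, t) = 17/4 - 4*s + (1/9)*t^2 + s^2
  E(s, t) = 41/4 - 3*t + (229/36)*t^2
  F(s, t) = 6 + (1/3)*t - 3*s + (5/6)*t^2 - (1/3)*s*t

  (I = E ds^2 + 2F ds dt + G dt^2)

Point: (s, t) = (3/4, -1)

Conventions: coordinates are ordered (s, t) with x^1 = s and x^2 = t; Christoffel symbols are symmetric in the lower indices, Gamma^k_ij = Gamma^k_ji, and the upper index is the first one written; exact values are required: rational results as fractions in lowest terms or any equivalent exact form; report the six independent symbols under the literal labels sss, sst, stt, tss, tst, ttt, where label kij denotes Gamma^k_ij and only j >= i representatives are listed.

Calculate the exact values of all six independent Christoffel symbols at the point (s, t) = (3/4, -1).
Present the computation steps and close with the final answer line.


E = 353/18, F = 9/2, G = 277/144 at the point
E_s = 0, E_t = -283/18, F_s = -8/3, F_t = -19/12, G_s = -5/2, G_t = -2/9
EG - F^2 = 45293/2592;  g^inv = (2592/45293) * [[277/144, -9/2], [-9/2, 353/18]]
first-kind symbols [ij,l] = (1/2)(d_i g_jl + d_j g_il - d_l g_ij): [ss,s] = E_s/2 = 0, [ss,t] = F_s - E_t/2 = 187/36, [st,s] = E_t/2 = -283/36, [st,t] = G_s/2 = -5/4, [tt,s] = F_t - G_s/2 = -1/3, [tt,t] = G_t/2 = -1/9
Gamma^s_ij = (G*[ij,s] - F*[ij,t])/(EG - F^2), Gamma^t_ij = (E*[ij,t] - F*[ij,s])/(EG - F^2)

Answer: Gamma_sss = -60588/45293, Gamma_sst = -49231/90586, Gamma_stt = -366/45293, Gamma_tss = 264044/45293, Gamma_tst = 28152/45293, Gamma_ttt = -1760/45293


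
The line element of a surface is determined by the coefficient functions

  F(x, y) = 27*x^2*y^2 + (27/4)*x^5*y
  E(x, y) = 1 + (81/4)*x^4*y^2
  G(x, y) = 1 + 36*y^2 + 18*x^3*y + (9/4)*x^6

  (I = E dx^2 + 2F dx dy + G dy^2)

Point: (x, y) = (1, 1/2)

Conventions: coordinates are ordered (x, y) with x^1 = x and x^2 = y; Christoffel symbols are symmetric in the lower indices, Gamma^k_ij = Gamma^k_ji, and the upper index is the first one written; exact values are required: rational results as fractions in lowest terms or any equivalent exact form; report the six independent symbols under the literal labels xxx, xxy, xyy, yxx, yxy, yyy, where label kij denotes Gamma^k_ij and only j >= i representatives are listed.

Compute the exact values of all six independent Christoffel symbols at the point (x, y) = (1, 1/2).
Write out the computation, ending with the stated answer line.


E = 97/16, F = 81/8, G = 85/4 at the point
E_x = 81/4, E_y = 81/4, F_x = 243/8, F_y = 135/4, G_x = 81/2, G_y = 54
EG - F^2 = 421/16;  g^inv = (16/421) * [[85/4, -81/8], [-81/8, 97/16]]
first-kind symbols [ij,l] = (1/2)(d_i g_jl + d_j g_il - d_l g_ij): [xx,x] = E_x/2 = 81/8, [xx,y] = F_x - E_y/2 = 81/4, [xy,x] = E_y/2 = 81/8, [xy,y] = G_x/2 = 81/4, [yy,x] = F_y - G_x/2 = 27/2, [yy,y] = G_y/2 = 27
Gamma^x_ij = (G*[ij,x] - F*[ij,y])/(EG - F^2), Gamma^y_ij = (E*[ij,y] - F*[ij,x])/(EG - F^2)

Answer: Gamma_xxx = 162/421, Gamma_xxy = 162/421, Gamma_xyy = 216/421, Gamma_yxx = 324/421, Gamma_yxy = 324/421, Gamma_yyy = 432/421
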